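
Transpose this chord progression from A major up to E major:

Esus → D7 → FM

A major up to E major is a perfect fifth; each chord root moves by that interval while the quality stays the same.
Esus: root E up a perfect fifth → B, giving Bsus.
D7: root D up a perfect fifth → A, giving A7.
FM: root F up a perfect fifth → C, giving CM.

Bsus A7 CM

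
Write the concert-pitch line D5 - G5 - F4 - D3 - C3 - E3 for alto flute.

Written C4 sounds as G3 on the alto flute, so concert pitches are written a perfect fourth up.
D5 becomes G5
G5 becomes C6
F4 becomes Bb4
D3 becomes G3
C3 becomes F3
E3 becomes A3

G5 C6 Bb4 G3 F3 A3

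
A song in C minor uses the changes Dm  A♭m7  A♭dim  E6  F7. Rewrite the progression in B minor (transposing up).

C minor up to B minor is a major seventh; each chord root moves by that interval while the quality stays the same.
Dm: root D up a major seventh → C#, giving C#m.
A♭m7: root A♭ up a major seventh → G, giving Gm7.
A♭dim: root A♭ up a major seventh → G, giving Gdim.
E6: root E up a major seventh → D#, giving D#6.
F7: root F up a major seventh → E, giving E7.

C#m Gm7 Gdim D#6 E7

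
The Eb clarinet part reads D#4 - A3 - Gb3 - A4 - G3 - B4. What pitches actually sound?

Written C4 on the Eb clarinet sounds as Eb4, a minor third higher; apply that shift to every note.
D#4 → F#4
A3 → C4
Gb3 → Bbb3
A4 → C5
G3 → Bb3
B4 → D5

F#4 C4 Bbb3 C5 Bb3 D5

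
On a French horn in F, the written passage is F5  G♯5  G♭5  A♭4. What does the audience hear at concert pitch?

Bb4 C#5 Cb5 Db4

The French horn in F sounds a perfect fifth below written, so transpose each written note down a perfect fifth.
F5 becomes Bb4
G#5 becomes C#5
Gb5 becomes Cb5
Ab4 becomes Db4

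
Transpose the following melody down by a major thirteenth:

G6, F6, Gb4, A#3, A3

Bb4 Ab4 Bbb2 C#2 C2

G6: a thirteenth down reaches B, and 21 semitones makes it Bb4.
F6: a thirteenth down reaches A, and 21 semitones makes it Ab4.
Gb4: a thirteenth down reaches B, and 21 semitones makes it Bbb2.
A#3 down a major thirteenth is C#2.
A3: a thirteenth down reaches C, and 21 semitones makes it C2.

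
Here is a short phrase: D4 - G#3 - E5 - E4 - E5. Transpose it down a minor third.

B3 E#3 C#5 C#4 C#5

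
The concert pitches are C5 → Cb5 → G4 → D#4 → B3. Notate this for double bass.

C6 Cb6 G5 D#5 B4

Written C4 sounds as C3 on the double bass, so concert pitches are written a perfect octave up.
C5 -> C6
Cb5 -> Cb6
G4 -> G5
D#4 -> D#5
B3 -> B4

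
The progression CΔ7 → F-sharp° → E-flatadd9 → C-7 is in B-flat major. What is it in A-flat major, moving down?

BbΔ7 E° Dbadd9 Bb-7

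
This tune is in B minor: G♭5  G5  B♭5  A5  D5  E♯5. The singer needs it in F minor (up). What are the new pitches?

Dbb6 Db6 Fb6 Eb6 Ab5 B5

B minor to F minor up is a diminished fifth, so every note moves up by that interval.
Gb5 becomes Dbb6
G5 becomes Db6
Bb5 becomes Fb6
A5 becomes Eb6
D5 becomes Ab5
E#5 becomes B5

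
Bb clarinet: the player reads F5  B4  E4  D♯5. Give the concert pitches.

The Bb clarinet sounds a major second below written, so transpose each written note down a major second.
F5 to Eb5
B4 to A4
E4 to D4
D#5 to C#5

Eb5 A4 D4 C#5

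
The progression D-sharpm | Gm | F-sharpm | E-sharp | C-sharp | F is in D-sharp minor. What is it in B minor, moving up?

Bm Ebm Dm C# A Db

D-sharp minor up to B minor is a minor sixth; each chord root moves by that interval while the quality stays the same.
D-sharpm: root D-sharp up a minor sixth → B, giving Bm.
Gm: root G up a minor sixth → Eb, giving Ebm.
F-sharpm: root F-sharp up a minor sixth → D, giving Dm.
E-sharp: root E-sharp up a minor sixth → C#, giving C#.
C-sharp: root C-sharp up a minor sixth → A, giving A.
F: root F up a minor sixth → Db, giving Db.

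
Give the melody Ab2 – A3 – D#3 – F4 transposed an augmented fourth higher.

Ab2: a fourth up reaches D, and 6 semitones makes it D3.
A3 up an augmented fourth is D#4.
D#3 up an augmented fourth is G##3.
An augmented fourth up from F4 gives B4.

D3 D#4 G##3 B4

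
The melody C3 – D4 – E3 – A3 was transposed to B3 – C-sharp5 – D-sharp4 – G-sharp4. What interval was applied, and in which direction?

up a major seventh

Take the first pair: C3 → B3. C to B spans 7 letter names, so the interval is some kind of seventh.
C3 to B3 is 11 semitones, which makes it a major seventh; the second version is higher, so the direction is up.
Checking another pair — A3 → G#4 — gives the same interval.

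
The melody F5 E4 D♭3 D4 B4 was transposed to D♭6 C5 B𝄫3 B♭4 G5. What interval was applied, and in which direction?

From F5 to Db6 is 6 letter names — a sixth of some quality.
F5 to Db6 is 8 semitones, which makes it a minor sixth; the second version is higher, so the direction is up.
Checking another pair — B4 → G5 — gives the same interval.

up a minor sixth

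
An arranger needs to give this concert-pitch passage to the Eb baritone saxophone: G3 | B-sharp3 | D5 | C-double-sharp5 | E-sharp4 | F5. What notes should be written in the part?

The Eb baritone saxophone sounds a major thirteenth below written, so the written part must be a major thirteenth above concert — transpose each note up.
G3 becomes E5
B#3 becomes G##5
D5 becomes B6
C##5 becomes A##6
E#4 becomes C##6
F5 becomes D7

E5 G##5 B6 A##6 C##6 D7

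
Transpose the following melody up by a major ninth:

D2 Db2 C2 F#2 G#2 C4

A major ninth up from D2 gives E3.
Db2 up a major ninth is Eb3.
C2 up a major ninth is D3.
F#2 up a major ninth is G#3.
A major ninth up from G#2 gives A#3.
C4 up a major ninth is D5.

E3 Eb3 D3 G#3 A#3 D5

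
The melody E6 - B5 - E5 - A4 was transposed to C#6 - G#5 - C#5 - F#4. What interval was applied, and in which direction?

From E6 to C#6 is 3 letter names — a third of some quality.
C#6 to E6 is 3 semitones, which makes it a minor third; the second version is lower, so the direction is down.
Checking another pair — A4 → F#4 — gives the same interval.

down a minor third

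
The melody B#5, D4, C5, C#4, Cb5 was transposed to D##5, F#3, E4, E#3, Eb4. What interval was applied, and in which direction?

down a minor sixth

Take the first pair: B#5 → D##5. B to D spans 6 letter names, so the interval is some kind of sixth.
D##5 to B#5 is 8 semitones, which makes it a minor sixth; the second version is lower, so the direction is down.
Checking another pair — Cb5 → Eb4 — gives the same interval.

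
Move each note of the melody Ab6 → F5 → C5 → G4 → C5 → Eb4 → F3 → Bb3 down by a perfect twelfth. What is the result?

Db5 Bb3 F3 C3 F3 Ab2 Bb1 Eb2

Ab6: a twelfth down reaches D, and 19 semitones makes it Db5.
F5: a twelfth down reaches B, and 19 semitones makes it Bb3.
A perfect twelfth down from C5 gives F3.
G4: a twelfth down reaches C, and 19 semitones makes it C3.
A perfect twelfth down from C5 gives F3.
Eb4 down a perfect twelfth is Ab2.
F3: a twelfth down reaches B, and 19 semitones makes it Bb1.
Bb3: a twelfth down reaches E, and 19 semitones makes it Eb2.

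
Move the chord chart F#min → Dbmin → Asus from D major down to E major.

G#min Ebmin Bsus

D major down to E major is a minor seventh; each chord root moves by that interval while the quality stays the same.
F#min: root F# down a minor seventh → G#, giving G#min.
Dbmin: root Db down a minor seventh → Eb, giving Ebmin.
Asus: root A down a minor seventh → B, giving Bsus.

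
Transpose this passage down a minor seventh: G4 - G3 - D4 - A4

A3 A2 E3 B3

G4: a seventh down reaches A, and 10 semitones makes it A3.
G3: a seventh down reaches A, and 10 semitones makes it A2.
D4: a seventh down reaches E, and 10 semitones makes it E3.
A4: a seventh down reaches B, and 10 semitones makes it B3.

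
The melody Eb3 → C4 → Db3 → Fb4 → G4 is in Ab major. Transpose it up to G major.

From Ab up to G is a major seventh; apply that to each pitch.
Eb3 -> D4
C4 -> B4
Db3 -> C4
Fb4 -> Eb5
G4 -> F#5

D4 B4 C4 Eb5 F#5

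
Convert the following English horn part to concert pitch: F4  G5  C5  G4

Bb3 C5 F4 C4

Written C4 on the English horn sounds as F3, a perfect fifth lower; apply that shift to every note.
F4 -> Bb3
G5 -> C5
C5 -> F4
G4 -> C4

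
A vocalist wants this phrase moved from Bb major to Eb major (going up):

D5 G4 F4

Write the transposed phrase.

G5 C5 Bb4

Bb major to Eb major up is a perfect fourth, so every note moves up by that interval.
D5 to G5
G4 to C5
F4 to Bb4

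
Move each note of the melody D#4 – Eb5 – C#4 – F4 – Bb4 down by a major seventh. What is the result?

D#4 -> E3
Eb5 -> Fb4
C#4 -> D3
F4 -> Gb3
Bb4 -> Cb4

E3 Fb4 D3 Gb3 Cb4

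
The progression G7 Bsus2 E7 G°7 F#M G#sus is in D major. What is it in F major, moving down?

Bb7 Dsus2 G7 Bb°7 AM Bsus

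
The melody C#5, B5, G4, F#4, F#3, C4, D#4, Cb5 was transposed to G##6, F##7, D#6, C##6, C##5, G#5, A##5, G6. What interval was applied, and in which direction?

up an augmented twelfth

Take the first pair: C#5 → G##6. C to G spans 12 letter names, so the interval is some kind of twelfth.
C#5 to G##6 is 20 semitones, which makes it an augmented twelfth; the second version is higher, so the direction is up.
Checking another pair — Cb5 → G6 — gives the same interval.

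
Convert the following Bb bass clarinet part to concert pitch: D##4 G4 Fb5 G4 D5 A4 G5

Written C4 on the Bb bass clarinet sounds as Bb2, a major ninth lower; apply that shift to every note.
D##4 -> C##3
G4 -> F3
Fb5 -> Ebb4
G4 -> F3
D5 -> C4
A4 -> G3
G5 -> F4

C##3 F3 Ebb4 F3 C4 G3 F4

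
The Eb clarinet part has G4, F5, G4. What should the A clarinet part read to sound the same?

First find concert pitch: the Eb clarinet sounds a minor third above written, so G4 F5 G4 sounds Bb4 Ab5 Bb4.
Then write for A clarinet: it sounds a minor third below written, so the part must be a minor third above concert.
Bb4 → Db5
Ab5 → Cb6
Bb4 → Db5

Db5 Cb6 Db5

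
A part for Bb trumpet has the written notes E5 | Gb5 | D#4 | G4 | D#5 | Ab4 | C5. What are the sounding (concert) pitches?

D5 Fb5 C#4 F4 C#5 Gb4 Bb4

Written C4 on the Bb trumpet sounds as Bb3, a major second lower; apply that shift to every note.
E5 -> D5
Gb5 -> Fb5
D#4 -> C#4
G4 -> F4
D#5 -> C#5
Ab4 -> Gb4
C5 -> Bb4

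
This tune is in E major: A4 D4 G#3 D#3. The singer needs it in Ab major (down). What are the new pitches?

From E down to Ab is an augmented fifth; apply that to each pitch.
A4 gives Db4
D4 gives Gb3
G#3 gives C3
D#3 gives G2

Db4 Gb3 C3 G2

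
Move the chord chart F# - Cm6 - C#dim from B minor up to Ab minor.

Eb Bbbm6 Bbdim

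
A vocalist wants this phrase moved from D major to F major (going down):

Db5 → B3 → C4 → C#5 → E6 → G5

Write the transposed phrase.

Fb4 D3 Eb3 E4 G5 Bb4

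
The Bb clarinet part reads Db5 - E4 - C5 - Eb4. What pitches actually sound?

Cb5 D4 Bb4 Db4

The Bb clarinet sounds a major second below written, so transpose each written note down a major second.
Db5 gives Cb5
E4 gives D4
C5 gives Bb4
Eb4 gives Db4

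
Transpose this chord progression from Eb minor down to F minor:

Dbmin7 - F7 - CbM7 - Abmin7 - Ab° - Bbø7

Eb minor down to F minor is a minor seventh; each chord root moves by that interval while the quality stays the same.
Dbmin7: root Db down a minor seventh → Eb, giving Ebmin7.
F7: root F down a minor seventh → G, giving G7.
CbM7: root Cb down a minor seventh → Db, giving DbM7.
Abmin7: root Ab down a minor seventh → Bb, giving Bbmin7.
Ab°: root Ab down a minor seventh → Bb, giving Bb°.
Bbø7: root Bb down a minor seventh → C, giving Cø7.

Ebmin7 G7 DbM7 Bbmin7 Bb° Cø7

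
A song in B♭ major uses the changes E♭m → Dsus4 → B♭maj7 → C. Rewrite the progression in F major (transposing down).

Bbm Asus4 Fmaj7 G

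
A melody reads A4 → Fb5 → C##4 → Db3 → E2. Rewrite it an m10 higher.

A minor tenth up from A4 gives C6.
Fb5: a tenth up reaches A, and 15 semitones makes it Abb6.
C##4 up a minor tenth is E#5.
Db3 up a minor tenth is Fb4.
A minor tenth up from E2 gives G3.

C6 Abb6 E#5 Fb4 G3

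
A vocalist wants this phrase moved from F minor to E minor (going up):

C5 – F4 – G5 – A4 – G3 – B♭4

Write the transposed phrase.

F minor to E minor up is a major seventh, so every note moves up by that interval.
C5 gives B5
F4 gives E5
G5 gives F#6
A4 gives G#5
G3 gives F#4
Bb4 gives A5

B5 E5 F#6 G#5 F#4 A5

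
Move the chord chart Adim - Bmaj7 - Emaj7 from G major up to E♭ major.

G major up to E♭ major is a minor sixth; each chord root moves by that interval while the quality stays the same.
Adim: root A up a minor sixth → F, giving Fdim.
Bmaj7: root B up a minor sixth → G, giving Gmaj7.
Emaj7: root E up a minor sixth → C, giving Cmaj7.

Fdim Gmaj7 Cmaj7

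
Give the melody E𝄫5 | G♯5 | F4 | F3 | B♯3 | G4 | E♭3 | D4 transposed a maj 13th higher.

Cb7 E#7 D6 D5 G##5 E6 C5 B5

Ebb5 to Cb7
G#5 to E#7
F4 to D6
F3 to D5
B#3 to G##5
G4 to E6
Eb3 to C5
D4 to B5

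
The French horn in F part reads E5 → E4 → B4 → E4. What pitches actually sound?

A4 A3 E4 A3

The French horn in F sounds a perfect fifth below written, so transpose each written note down a perfect fifth.
E5 -> A4
E4 -> A3
B4 -> E4
E4 -> A3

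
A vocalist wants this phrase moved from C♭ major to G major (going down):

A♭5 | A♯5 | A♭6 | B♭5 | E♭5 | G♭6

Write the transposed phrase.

C♭ major to G major down is a diminished fourth, so every note moves down by that interval.
Ab5 to E5
A#5 to E##5
Ab6 to E6
Bb5 to F#5
Eb5 to B4
Gb6 to D6

E5 E##5 E6 F#5 B4 D6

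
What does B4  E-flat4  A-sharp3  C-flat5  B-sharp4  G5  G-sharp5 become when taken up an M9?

C#6 F5 B#4 Db6 C##6 A6 A#6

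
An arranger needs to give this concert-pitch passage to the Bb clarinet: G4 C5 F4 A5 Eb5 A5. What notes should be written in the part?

A4 D5 G4 B5 F5 B5

Written C4 sounds as Bb3 on the Bb clarinet, so concert pitches are written a major second up.
G4 -> A4
C5 -> D5
F4 -> G4
A5 -> B5
Eb5 -> F5
A5 -> B5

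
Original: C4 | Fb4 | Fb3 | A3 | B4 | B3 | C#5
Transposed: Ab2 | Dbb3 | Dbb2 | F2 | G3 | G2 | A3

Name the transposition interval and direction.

down a major tenth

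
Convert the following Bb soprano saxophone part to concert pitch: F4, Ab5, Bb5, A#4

The Bb soprano saxophone sounds a major second below written, so transpose each written note down a major second.
F4 -> Eb4
Ab5 -> Gb5
Bb5 -> Ab5
A#4 -> G#4

Eb4 Gb5 Ab5 G#4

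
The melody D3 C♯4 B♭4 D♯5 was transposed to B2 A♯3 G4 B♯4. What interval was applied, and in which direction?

From D3 to B2 is 3 letter names — a third of some quality.
B2 to D3 is 3 semitones, which makes it a minor third; the second version is lower, so the direction is down.
Checking another pair — D#5 → B#4 — gives the same interval.

down a minor third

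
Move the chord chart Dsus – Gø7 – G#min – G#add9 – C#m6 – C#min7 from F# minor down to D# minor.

Bsus Eø7 E#min E#add9 A#m6 A#min7

F# minor down to D# minor is a minor third; each chord root moves by that interval while the quality stays the same.
Dsus: root D down a minor third → B, giving Bsus.
Gø7: root G down a minor third → E, giving Eø7.
G#min: root G# down a minor third → E#, giving E#min.
G#add9: root G# down a minor third → E#, giving E#add9.
C#m6: root C# down a minor third → A#, giving A#m6.
C#min7: root C# down a minor third → A#, giving A#min7.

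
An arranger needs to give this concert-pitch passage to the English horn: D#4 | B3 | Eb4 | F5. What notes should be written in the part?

Written C4 sounds as F3 on the English horn, so concert pitches are written a perfect fifth up.
D#4 -> A#4
B3 -> F#4
Eb4 -> Bb4
F5 -> C6

A#4 F#4 Bb4 C6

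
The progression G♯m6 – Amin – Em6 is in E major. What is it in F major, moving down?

E major down to F major is a major seventh; each chord root moves by that interval while the quality stays the same.
G♯m6: root G♯ down a major seventh → A, giving Am6.
Amin: root A down a major seventh → Bb, giving Bbmin.
Em6: root E down a major seventh → F, giving Fm6.

Am6 Bbmin Fm6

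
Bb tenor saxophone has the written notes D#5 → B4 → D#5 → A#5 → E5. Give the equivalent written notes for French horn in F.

G#4 E4 G#4 D#5 A4

First find concert pitch: the Bb tenor saxophone sounds a major ninth below written, so D#5 B4 D#5 A#5 E5 sounds C#4 A3 C#4 G#4 D4.
Then write for French horn in F: it sounds a perfect fifth below written, so the part must be a perfect fifth above concert.
C#4 → G#4
A3 → E4
C#4 → G#4
G#4 → D#5
D4 → A4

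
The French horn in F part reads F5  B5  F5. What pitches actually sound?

Bb4 E5 Bb4

Written C4 on the French horn in F sounds as F3, a perfect fifth lower; apply that shift to every note.
F5 -> Bb4
B5 -> E5
F5 -> Bb4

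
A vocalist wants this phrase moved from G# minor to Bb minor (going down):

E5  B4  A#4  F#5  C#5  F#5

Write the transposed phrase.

Gb4 Db4 C4 Ab4 Eb4 Ab4

From G# down to Bb is an augmented sixth; apply that to each pitch.
E5 to Gb4
B4 to Db4
A#4 to C4
F#5 to Ab4
C#5 to Eb4
F#5 to Ab4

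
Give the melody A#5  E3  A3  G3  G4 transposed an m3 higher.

A#5: a third up reaches C, and 3 semitones makes it C#6.
E3 up a minor third is G3.
A3: a third up reaches C, and 3 semitones makes it C4.
G3 up a minor third is Bb3.
G4: a third up reaches B, and 3 semitones makes it Bb4.

C#6 G3 C4 Bb3 Bb4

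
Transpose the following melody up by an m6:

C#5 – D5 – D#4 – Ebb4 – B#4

A5 Bb5 B4 Cbb5 G#5

C#5 → A5
D5 → Bb5
D#4 → B4
Ebb4 → Cbb5
B#4 → G#5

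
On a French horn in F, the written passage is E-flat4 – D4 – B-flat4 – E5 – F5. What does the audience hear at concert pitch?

Ab3 G3 Eb4 A4 Bb4

Written C4 on the French horn in F sounds as F3, a perfect fifth lower; apply that shift to every note.
Eb4 gives Ab3
D4 gives G3
Bb4 gives Eb4
E5 gives A4
F5 gives Bb4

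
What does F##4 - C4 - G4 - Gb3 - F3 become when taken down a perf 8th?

F##3 C3 G3 Gb2 F2

F##4 down a perfect octave is F##3.
A perfect octave down from C4 gives C3.
A perfect octave down from G4 gives G3.
Gb3: an octave down reaches G, and 12 semitones makes it Gb2.
A perfect octave down from F3 gives F2.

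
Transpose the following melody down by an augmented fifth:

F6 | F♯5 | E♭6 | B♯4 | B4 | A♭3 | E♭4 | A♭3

Bbb5 Bb4 Abb5 E4 Eb4 Dbb3 Abb3 Dbb3

F6 down an augmented fifth is Bbb5.
F#5: a fifth down reaches B, and 8 semitones makes it Bb4.
An augmented fifth down from Eb6 gives Abb5.
B#4: a fifth down reaches E, and 8 semitones makes it E4.
An augmented fifth down from B4 gives Eb4.
Ab3: a fifth down reaches D, and 8 semitones makes it Dbb3.
An augmented fifth down from Eb4 gives Abb3.
An augmented fifth down from Ab3 gives Dbb3.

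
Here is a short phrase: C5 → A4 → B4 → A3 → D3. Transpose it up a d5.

Gb5 Eb5 F5 Eb4 Ab3

C5 gives Gb5
A4 gives Eb5
B4 gives F5
A3 gives Eb4
D3 gives Ab3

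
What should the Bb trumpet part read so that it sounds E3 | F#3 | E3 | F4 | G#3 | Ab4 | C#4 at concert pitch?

The Bb trumpet sounds a major second below written, so the written part must be a major second above concert — transpose each note up.
E3 gives F#3
F#3 gives G#3
E3 gives F#3
F4 gives G4
G#3 gives A#3
Ab4 gives Bb4
C#4 gives D#4

F#3 G#3 F#3 G4 A#3 Bb4 D#4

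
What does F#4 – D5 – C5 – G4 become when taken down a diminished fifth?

F#4 → B#3
D5 → G#4
C5 → F#4
G4 → C#4

B#3 G#4 F#4 C#4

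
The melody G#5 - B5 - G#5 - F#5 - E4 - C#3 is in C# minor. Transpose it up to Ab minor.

C# minor to Ab minor up is a diminished sixth, so every note moves up by that interval.
G#5 to Eb6
B5 to Gb6
G#5 to Eb6
F#5 to Db6
E4 to Cb5
C#3 to Ab3

Eb6 Gb6 Eb6 Db6 Cb5 Ab3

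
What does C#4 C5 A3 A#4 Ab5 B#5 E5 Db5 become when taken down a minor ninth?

A minor ninth down from C#4 gives B#2.
A minor ninth down from C5 gives B3.
A minor ninth down from A3 gives G#2.
A#4: a ninth down reaches G, and 13 semitones makes it G##3.
A minor ninth down from Ab5 gives G4.
B#5: a ninth down reaches A, and 13 semitones makes it A##4.
E5 down a minor ninth is D#4.
Db5: a ninth down reaches C, and 13 semitones makes it C4.

B#2 B3 G#2 G##3 G4 A##4 D#4 C4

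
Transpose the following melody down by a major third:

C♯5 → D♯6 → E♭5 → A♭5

C#5: a third down reaches A, and 4 semitones makes it A4.
A major third down from D#6 gives B5.
Eb5: a third down reaches C, and 4 semitones makes it Cb5.
A major third down from Ab5 gives Fb5.

A4 B5 Cb5 Fb5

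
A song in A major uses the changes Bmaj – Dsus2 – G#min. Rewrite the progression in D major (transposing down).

A major down to D major is a perfect fifth; each chord root moves by that interval while the quality stays the same.
Bmaj: root B down a perfect fifth → E, giving Emaj.
Dsus2: root D down a perfect fifth → G, giving Gsus2.
G#min: root G# down a perfect fifth → C#, giving C#min.

Emaj Gsus2 C#min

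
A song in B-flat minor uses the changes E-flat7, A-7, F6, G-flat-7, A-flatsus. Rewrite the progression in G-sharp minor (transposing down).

C#7 F##-7 D#6 E-7 F#sus

B-flat minor down to G-sharp minor is a diminished third; each chord root moves by that interval while the quality stays the same.
E-flat7: root E-flat down a diminished third → C#, giving C#7.
A-7: root A down a diminished third → F##, giving F##-7.
F6: root F down a diminished third → D#, giving D#6.
G-flat-7: root G-flat down a diminished third → E, giving E-7.
A-flatsus: root A-flat down a diminished third → F#, giving F#sus.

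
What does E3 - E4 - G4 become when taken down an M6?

G2 G3 Bb3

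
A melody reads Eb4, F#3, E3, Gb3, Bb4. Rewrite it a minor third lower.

A minor third down from Eb4 gives C4.
F#3 down a minor third is D#3.
E3: a third down reaches C, and 3 semitones makes it C#3.
Gb3: a third down reaches E, and 3 semitones makes it Eb3.
Bb4: a third down reaches G, and 3 semitones makes it G4.

C4 D#3 C#3 Eb3 G4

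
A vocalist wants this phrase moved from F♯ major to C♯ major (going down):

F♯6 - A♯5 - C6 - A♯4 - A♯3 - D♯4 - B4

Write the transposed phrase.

F♯ major to C♯ major down is a perfect fourth, so every note moves down by that interval.
F#6 becomes C#6
A#5 becomes E#5
C6 becomes G5
A#4 becomes E#4
A#3 becomes E#3
D#4 becomes A#3
B4 becomes F#4

C#6 E#5 G5 E#4 E#3 A#3 F#4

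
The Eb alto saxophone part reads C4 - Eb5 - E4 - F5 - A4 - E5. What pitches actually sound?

The Eb alto saxophone sounds a major sixth below written, so transpose each written note down a major sixth.
C4 → Eb3
Eb5 → Gb4
E4 → G3
F5 → Ab4
A4 → C4
E5 → G4

Eb3 Gb4 G3 Ab4 C4 G4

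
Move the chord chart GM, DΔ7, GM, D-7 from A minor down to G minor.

FM CΔ7 FM C-7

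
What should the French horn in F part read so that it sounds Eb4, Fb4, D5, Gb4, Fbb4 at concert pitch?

Bb4 Cb5 A5 Db5 Cbb5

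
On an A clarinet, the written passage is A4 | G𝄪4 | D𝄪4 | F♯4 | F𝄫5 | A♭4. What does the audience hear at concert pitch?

F#4 E##4 B##3 D#4 Dbb5 F4

Written C4 on the A clarinet sounds as A3, a minor third lower; apply that shift to every note.
A4 gives F#4
G##4 gives E##4
D##4 gives B##3
F#4 gives D#4
Fbb5 gives Dbb5
Ab4 gives F4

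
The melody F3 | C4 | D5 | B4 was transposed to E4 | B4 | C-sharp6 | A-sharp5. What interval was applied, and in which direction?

Take the first pair: F3 → E4. F to E spans 7 letter names, so the interval is some kind of seventh.
F3 to E4 is 11 semitones, which makes it a major seventh; the second version is higher, so the direction is up.
Checking another pair — B4 → A#5 — gives the same interval.

up a major seventh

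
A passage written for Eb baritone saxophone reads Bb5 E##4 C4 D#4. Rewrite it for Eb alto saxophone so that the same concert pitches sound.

Bb4 E##3 C3 D#3

First find concert pitch: the Eb baritone saxophone sounds a major thirteenth below written, so Bb5 E##4 C4 D#4 sounds Db4 G##2 Eb2 F#2.
Then write for Eb alto saxophone: it sounds a major sixth below written, so the part must be a major sixth above concert.
Db4 → Bb4
G##2 → E##3
Eb2 → C3
F#2 → D#3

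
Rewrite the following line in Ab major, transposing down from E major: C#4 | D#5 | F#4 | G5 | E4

F3 G4 Bb3 Cb5 Ab3

From E down to Ab is an augmented fifth; apply that to each pitch.
C#4 becomes F3
D#5 becomes G4
F#4 becomes Bb3
G5 becomes Cb5
E4 becomes Ab3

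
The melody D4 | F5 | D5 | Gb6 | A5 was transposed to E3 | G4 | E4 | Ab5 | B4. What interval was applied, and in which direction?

Take the first pair: D4 → E3. D to E spans 7 letter names, so the interval is some kind of seventh.
E3 to D4 is 10 semitones, which makes it a minor seventh; the second version is lower, so the direction is down.
Checking another pair — A5 → B4 — gives the same interval.

down a minor seventh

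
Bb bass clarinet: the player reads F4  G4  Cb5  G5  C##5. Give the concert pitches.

Eb3 F3 Bbb3 F4 B#3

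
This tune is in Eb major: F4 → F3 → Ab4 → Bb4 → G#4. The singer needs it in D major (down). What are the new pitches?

Eb major to D major down is a minor second, so every note moves down by that interval.
F4 gives E4
F3 gives E3
Ab4 gives G4
Bb4 gives A4
G#4 gives F##4

E4 E3 G4 A4 F##4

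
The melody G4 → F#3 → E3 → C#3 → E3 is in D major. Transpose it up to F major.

Bb4 A3 G3 E3 G3

From D up to F is a minor third; apply that to each pitch.
G4 -> Bb4
F#3 -> A3
E3 -> G3
C#3 -> E3
E3 -> G3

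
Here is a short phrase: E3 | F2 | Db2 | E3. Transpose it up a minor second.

F3 Gb2 Ebb2 F3

E3 gives F3
F2 gives Gb2
Db2 gives Ebb2
E3 gives F3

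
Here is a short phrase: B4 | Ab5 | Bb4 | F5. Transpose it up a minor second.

B4 up a minor second is C5.
Ab5: a second up reaches B, and 1 semitone makes it Bbb5.
Bb4 up a minor second is Cb5.
F5 up a minor second is Gb5.

C5 Bbb5 Cb5 Gb5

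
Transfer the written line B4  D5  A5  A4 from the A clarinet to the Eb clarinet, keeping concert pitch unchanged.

E#4 G#4 D#5 D#4

First find concert pitch: the A clarinet sounds a minor third below written, so B4 D5 A5 A4 sounds G#4 B4 F#5 F#4.
Then write for Eb clarinet: it sounds a minor third above written, so the part must be a minor third below concert.
G#4 → E#4
B4 → G#4
F#5 → D#5
F#4 → D#4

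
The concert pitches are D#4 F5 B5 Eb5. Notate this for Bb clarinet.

E#4 G5 C#6 F5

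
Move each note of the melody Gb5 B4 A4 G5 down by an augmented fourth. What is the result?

Dbb5 F4 Eb4 Db5

Gb5 becomes Dbb5
B4 becomes F4
A4 becomes Eb4
G5 becomes Db5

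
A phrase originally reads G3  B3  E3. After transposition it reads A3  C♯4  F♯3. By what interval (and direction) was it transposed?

up a major second

Take the first pair: G3 → A3. G to A spans 2 letter names, so the interval is some kind of second.
G3 to A3 is 2 semitones, which makes it a major second; the second version is higher, so the direction is up.
Checking another pair — E3 → F#3 — gives the same interval.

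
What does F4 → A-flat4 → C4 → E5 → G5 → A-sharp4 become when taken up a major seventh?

F4: a seventh up reaches E, and 11 semitones makes it E5.
Ab4: a seventh up reaches G, and 11 semitones makes it G5.
A major seventh up from C4 gives B4.
A major seventh up from E5 gives D#6.
A major seventh up from G5 gives F#6.
A#4 up a major seventh is G##5.

E5 G5 B4 D#6 F#6 G##5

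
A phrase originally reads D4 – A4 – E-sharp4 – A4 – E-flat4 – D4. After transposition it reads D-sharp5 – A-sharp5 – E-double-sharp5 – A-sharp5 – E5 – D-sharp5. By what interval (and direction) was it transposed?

up an augmented octave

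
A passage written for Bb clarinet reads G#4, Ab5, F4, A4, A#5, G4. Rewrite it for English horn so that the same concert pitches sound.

First find concert pitch: the Bb clarinet sounds a major second below written, so G#4 Ab5 F4 A4 A#5 G4 sounds F#4 Gb5 Eb4 G4 G#5 F4.
Then write for English horn: it sounds a perfect fifth below written, so the part must be a perfect fifth above concert.
F#4 → C#5
Gb5 → Db6
Eb4 → Bb4
G4 → D5
G#5 → D#6
F4 → C5

C#5 Db6 Bb4 D5 D#6 C5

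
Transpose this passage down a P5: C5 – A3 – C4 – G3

F4 D3 F3 C3

C5: a fifth down reaches F, and 7 semitones makes it F4.
A3 down a perfect fifth is D3.
C4: a fifth down reaches F, and 7 semitones makes it F3.
G3: a fifth down reaches C, and 7 semitones makes it C3.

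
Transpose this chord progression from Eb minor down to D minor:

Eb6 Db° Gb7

Eb minor down to D minor is a minor second; each chord root moves by that interval while the quality stays the same.
Eb6: root Eb down a minor second → D, giving D6.
Db°: root Db down a minor second → C, giving C°.
Gb7: root Gb down a minor second → F, giving F7.

D6 C° F7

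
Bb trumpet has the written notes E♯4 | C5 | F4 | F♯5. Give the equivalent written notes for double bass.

D#5 Bb5 Eb5 E6

First find concert pitch: the Bb trumpet sounds a major second below written, so E♯4 C5 F4 F♯5 sounds D#4 Bb4 Eb4 E5.
Then write for double bass: it sounds a perfect octave below written, so the part must be a perfect octave above concert.
D#4 → D#5
Bb4 → Bb5
Eb4 → Eb5
E5 → E6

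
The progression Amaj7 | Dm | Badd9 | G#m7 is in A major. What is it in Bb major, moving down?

A major down to Bb major is a major seventh; each chord root moves by that interval while the quality stays the same.
Amaj7: root A down a major seventh → Bb, giving Bbmaj7.
Dm: root D down a major seventh → Eb, giving Ebm.
Badd9: root B down a major seventh → C, giving Cadd9.
G#m7: root G# down a major seventh → A, giving Am7.

Bbmaj7 Ebm Cadd9 Am7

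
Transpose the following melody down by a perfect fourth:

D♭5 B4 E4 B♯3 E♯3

Ab4 F#4 B3 F##3 B#2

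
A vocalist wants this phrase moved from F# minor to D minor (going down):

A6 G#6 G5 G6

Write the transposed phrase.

From F# down to D is a major third; apply that to each pitch.
A6 → F6
G#6 → E6
G5 → Eb5
G6 → Eb6

F6 E6 Eb5 Eb6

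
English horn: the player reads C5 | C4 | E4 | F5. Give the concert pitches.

F4 F3 A3 Bb4

Written C4 on the English horn sounds as F3, a perfect fifth lower; apply that shift to every note.
C5 → F4
C4 → F3
E4 → A3
F5 → Bb4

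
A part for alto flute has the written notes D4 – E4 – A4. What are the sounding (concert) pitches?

A3 B3 E4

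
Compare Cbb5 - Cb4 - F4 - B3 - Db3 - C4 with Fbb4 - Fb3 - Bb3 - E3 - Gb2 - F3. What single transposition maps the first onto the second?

down a perfect fifth

From Cbb5 to Fbb4 is 5 letter names — a fifth of some quality.
Fbb4 to Cbb5 is 7 semitones, which makes it a perfect fifth; the second version is lower, so the direction is down.
Checking another pair — C4 → F3 — gives the same interval.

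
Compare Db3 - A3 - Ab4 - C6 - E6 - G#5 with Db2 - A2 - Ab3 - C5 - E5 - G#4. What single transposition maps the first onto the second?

down a perfect octave

From Db3 to Db2 is 8 letter names — an octave of some quality.
Db2 to Db3 is 12 semitones, which makes it a perfect octave; the second version is lower, so the direction is down.
Checking another pair — G#5 → G#4 — gives the same interval.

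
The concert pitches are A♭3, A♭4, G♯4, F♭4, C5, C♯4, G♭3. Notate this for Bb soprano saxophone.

Bb3 Bb4 A#4 Gb4 D5 D#4 Ab3

The Bb soprano saxophone sounds a major second below written, so the written part must be a major second above concert — transpose each note up.
Ab3 -> Bb3
Ab4 -> Bb4
G#4 -> A#4
Fb4 -> Gb4
C5 -> D5
C#4 -> D#4
Gb3 -> Ab3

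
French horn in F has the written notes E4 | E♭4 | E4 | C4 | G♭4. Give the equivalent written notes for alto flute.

D4 Db4 D4 Bb3 Fb4

First find concert pitch: the French horn in F sounds a perfect fifth below written, so E4 E♭4 E4 C4 G♭4 sounds A3 Ab3 A3 F3 Cb4.
Then write for alto flute: it sounds a perfect fourth below written, so the part must be a perfect fourth above concert.
A3 → D4
Ab3 → Db4
A3 → D4
F3 → Bb3
Cb4 → Fb4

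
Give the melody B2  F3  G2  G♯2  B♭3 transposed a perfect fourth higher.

B2: a fourth up reaches E, and 5 semitones makes it E3.
A perfect fourth up from F3 gives Bb3.
G2 up a perfect fourth is C3.
G#2 up a perfect fourth is C#3.
Bb3 up a perfect fourth is Eb4.

E3 Bb3 C3 C#3 Eb4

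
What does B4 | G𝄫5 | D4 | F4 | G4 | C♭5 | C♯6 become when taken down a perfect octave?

B3 Gbb4 D3 F3 G3 Cb4 C#5

B4: an octave down reaches B, and 12 semitones makes it B3.
Gbb5: an octave down reaches G, and 12 semitones makes it Gbb4.
D4: an octave down reaches D, and 12 semitones makes it D3.
F4 down a perfect octave is F3.
G4: an octave down reaches G, and 12 semitones makes it G3.
Cb5 down a perfect octave is Cb4.
C#6: an octave down reaches C, and 12 semitones makes it C#5.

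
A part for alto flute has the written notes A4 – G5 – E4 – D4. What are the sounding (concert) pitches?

E4 D5 B3 A3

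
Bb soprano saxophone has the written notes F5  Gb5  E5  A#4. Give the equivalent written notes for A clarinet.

Gb5 Abb5 F5 B4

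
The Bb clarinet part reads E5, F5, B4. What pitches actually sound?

Written C4 on the Bb clarinet sounds as Bb3, a major second lower; apply that shift to every note.
E5 to D5
F5 to Eb5
B4 to A4

D5 Eb5 A4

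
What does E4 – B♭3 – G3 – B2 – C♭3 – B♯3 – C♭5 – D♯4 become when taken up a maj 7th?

D#5 A4 F#4 A#3 Bb3 A##4 Bb5 C##5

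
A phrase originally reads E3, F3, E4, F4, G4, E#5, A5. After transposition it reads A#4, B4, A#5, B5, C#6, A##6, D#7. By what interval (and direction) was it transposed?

Take the first pair: E3 → A#4. E to A spans 11 letter names, so the interval is some kind of eleventh.
E3 to A#4 is 18 semitones, which makes it an augmented eleventh; the second version is higher, so the direction is up.
Checking another pair — A5 → D#7 — gives the same interval.

up an augmented eleventh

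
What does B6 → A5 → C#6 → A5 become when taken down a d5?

B6: a fifth down reaches E, and 6 semitones makes it E#6.
A5: a fifth down reaches D, and 6 semitones makes it D#5.
C#6 down a diminished fifth is F##5.
A5: a fifth down reaches D, and 6 semitones makes it D#5.

E#6 D#5 F##5 D#5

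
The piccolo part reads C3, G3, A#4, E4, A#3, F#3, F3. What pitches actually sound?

C4 G4 A#5 E5 A#4 F#4 F4

The piccolo sounds a perfect octave above written, so transpose each written note up a perfect octave.
C3 becomes C4
G3 becomes G4
A#4 becomes A#5
E4 becomes E5
A#3 becomes A#4
F#3 becomes F#4
F3 becomes F4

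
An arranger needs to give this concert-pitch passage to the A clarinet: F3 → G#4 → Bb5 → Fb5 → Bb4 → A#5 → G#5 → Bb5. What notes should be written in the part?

Written C4 sounds as A3 on the A clarinet, so concert pitches are written a minor third up.
F3 becomes Ab3
G#4 becomes B4
Bb5 becomes Db6
Fb5 becomes Abb5
Bb4 becomes Db5
A#5 becomes C#6
G#5 becomes B5
Bb5 becomes Db6

Ab3 B4 Db6 Abb5 Db5 C#6 B5 Db6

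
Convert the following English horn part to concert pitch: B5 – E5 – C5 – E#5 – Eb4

E5 A4 F4 A#4 Ab3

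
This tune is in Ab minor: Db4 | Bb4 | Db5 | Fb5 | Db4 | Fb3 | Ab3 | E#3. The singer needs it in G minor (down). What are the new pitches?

C4 A4 C5 Eb5 C4 Eb3 G3 D##3

From Ab down to G is a minor second; apply that to each pitch.
Db4 gives C4
Bb4 gives A4
Db5 gives C5
Fb5 gives Eb5
Db4 gives C4
Fb3 gives Eb3
Ab3 gives G3
E#3 gives D##3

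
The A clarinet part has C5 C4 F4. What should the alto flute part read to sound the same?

First find concert pitch: the A clarinet sounds a minor third below written, so C5 C4 F4 sounds A4 A3 D4.
Then write for alto flute: it sounds a perfect fourth below written, so the part must be a perfect fourth above concert.
A4 → D5
A3 → D4
D4 → G4

D5 D4 G4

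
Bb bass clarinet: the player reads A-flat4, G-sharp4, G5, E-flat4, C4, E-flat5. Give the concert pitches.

The Bb bass clarinet sounds a major ninth below written, so transpose each written note down a major ninth.
Ab4 → Gb3
G#4 → F#3
G5 → F4
Eb4 → Db3
C4 → Bb2
Eb5 → Db4

Gb3 F#3 F4 Db3 Bb2 Db4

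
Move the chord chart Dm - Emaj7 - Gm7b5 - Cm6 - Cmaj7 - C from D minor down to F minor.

Fm Gmaj7 Bbm7b5 Ebm6 Ebmaj7 Eb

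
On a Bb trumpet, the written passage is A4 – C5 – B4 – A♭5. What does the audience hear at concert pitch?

G4 Bb4 A4 Gb5

The Bb trumpet sounds a major second below written, so transpose each written note down a major second.
A4 -> G4
C5 -> Bb4
B4 -> A4
Ab5 -> Gb5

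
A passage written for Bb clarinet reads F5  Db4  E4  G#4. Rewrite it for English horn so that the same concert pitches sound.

First find concert pitch: the Bb clarinet sounds a major second below written, so F5 Db4 E4 G#4 sounds Eb5 Cb4 D4 F#4.
Then write for English horn: it sounds a perfect fifth below written, so the part must be a perfect fifth above concert.
Eb5 → Bb5
Cb4 → Gb4
D4 → A4
F#4 → C#5

Bb5 Gb4 A4 C#5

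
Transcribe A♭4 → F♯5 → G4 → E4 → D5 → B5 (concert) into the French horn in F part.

Eb5 C#6 D5 B4 A5 F#6

The French horn in F sounds a perfect fifth below written, so the written part must be a perfect fifth above concert — transpose each note up.
Ab4 to Eb5
F#5 to C#6
G4 to D5
E4 to B4
D5 to A5
B5 to F#6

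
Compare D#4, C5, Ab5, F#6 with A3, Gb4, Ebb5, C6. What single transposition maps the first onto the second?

down an augmented fourth

From D#4 to A3 is 4 letter names — a fourth of some quality.
A3 to D#4 is 6 semitones, which makes it an augmented fourth; the second version is lower, so the direction is down.
Checking another pair — F#6 → C6 — gives the same interval.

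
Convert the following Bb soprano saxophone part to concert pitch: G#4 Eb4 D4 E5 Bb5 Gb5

Written C4 on the Bb soprano saxophone sounds as Bb3, a major second lower; apply that shift to every note.
G#4 → F#4
Eb4 → Db4
D4 → C4
E5 → D5
Bb5 → Ab5
Gb5 → Fb5

F#4 Db4 C4 D5 Ab5 Fb5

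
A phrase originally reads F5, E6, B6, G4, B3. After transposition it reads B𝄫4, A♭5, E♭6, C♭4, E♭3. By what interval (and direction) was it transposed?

down an augmented fifth

From F5 to Bbb4 is 5 letter names — a fifth of some quality.
Bbb4 to F5 is 8 semitones, which makes it an augmented fifth; the second version is lower, so the direction is down.
Checking another pair — B3 → Eb3 — gives the same interval.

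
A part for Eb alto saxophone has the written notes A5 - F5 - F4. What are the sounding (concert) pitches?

The Eb alto saxophone sounds a major sixth below written, so transpose each written note down a major sixth.
A5 -> C5
F5 -> Ab4
F4 -> Ab3

C5 Ab4 Ab3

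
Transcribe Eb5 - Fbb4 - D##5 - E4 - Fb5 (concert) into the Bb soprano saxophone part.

The Bb soprano saxophone sounds a major second below written, so the written part must be a major second above concert — transpose each note up.
Eb5 -> F5
Fbb4 -> Gbb4
D##5 -> E##5
E4 -> F#4
Fb5 -> Gb5

F5 Gbb4 E##5 F#4 Gb5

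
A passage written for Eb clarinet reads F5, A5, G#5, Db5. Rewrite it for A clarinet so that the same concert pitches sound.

Cb6 Eb6 D6 Abb5

First find concert pitch: the Eb clarinet sounds a minor third above written, so F5 A5 G#5 Db5 sounds Ab5 C6 B5 Fb5.
Then write for A clarinet: it sounds a minor third below written, so the part must be a minor third above concert.
Ab5 → Cb6
C6 → Eb6
B5 → D6
Fb5 → Abb5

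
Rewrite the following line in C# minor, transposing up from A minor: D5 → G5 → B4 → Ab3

F#5 B5 D#5 C4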